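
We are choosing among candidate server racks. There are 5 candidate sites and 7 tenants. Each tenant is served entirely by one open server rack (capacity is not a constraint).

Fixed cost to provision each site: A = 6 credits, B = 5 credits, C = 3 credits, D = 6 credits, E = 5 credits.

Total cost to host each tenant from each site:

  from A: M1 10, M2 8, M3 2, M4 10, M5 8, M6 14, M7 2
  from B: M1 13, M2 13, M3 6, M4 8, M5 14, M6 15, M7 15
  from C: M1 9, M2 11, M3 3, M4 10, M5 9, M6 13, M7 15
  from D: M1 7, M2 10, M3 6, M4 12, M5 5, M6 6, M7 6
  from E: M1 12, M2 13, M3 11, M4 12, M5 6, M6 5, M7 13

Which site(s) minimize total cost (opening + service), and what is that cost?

For any fixed open set, each tenant goes to its cheapest open site; total = fixed + service.
{A, D}: M1→D 7, M2→A 8, M3→A 2, M4→A 10, M5→D 5, M6→D 6, M7→A 2. Service 40; fixed 12; total 52.
{A, E}: service 43 + fixed 11 = 54
{A, B, D}: service 38 + fixed 17 = 55
{A, B, C, D, E}: service 37 + fixed 25 = 62
No other subset beats 52.

Open A and D; minimum total cost 52.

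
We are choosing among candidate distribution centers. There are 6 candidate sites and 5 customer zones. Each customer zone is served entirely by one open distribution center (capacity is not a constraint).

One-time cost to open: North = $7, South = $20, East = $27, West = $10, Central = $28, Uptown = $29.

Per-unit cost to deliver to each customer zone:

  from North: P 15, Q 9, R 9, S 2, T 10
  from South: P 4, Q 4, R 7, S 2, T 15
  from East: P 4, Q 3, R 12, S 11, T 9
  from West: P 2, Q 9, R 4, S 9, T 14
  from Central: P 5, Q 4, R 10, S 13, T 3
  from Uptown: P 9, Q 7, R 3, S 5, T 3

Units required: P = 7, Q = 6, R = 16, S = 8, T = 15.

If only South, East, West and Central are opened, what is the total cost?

Each customer zone is assigned to its cheapest site among the open ones.
{South, East, West, Central}: P→West 2·7=14, Q→East 3·6=18, R→West 4·16=64, S→South 2·8=16, T→Central 3·15=45. Service 157; fixed 85; total 242.

Total cost: 242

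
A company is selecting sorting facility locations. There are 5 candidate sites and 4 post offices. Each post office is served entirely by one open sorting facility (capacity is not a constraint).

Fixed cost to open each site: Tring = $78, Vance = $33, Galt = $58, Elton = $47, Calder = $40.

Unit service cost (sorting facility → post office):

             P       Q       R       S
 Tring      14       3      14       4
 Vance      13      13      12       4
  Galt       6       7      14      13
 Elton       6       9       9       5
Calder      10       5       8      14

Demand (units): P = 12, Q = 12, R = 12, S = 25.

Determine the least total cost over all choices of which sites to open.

Minimum total cost: 440

For any fixed open set, each post office goes to its cheapest open site; total = fixed + service.
{Elton, Calder}: P→Elton 6·12=72, Q→Calder 5·12=60, R→Calder 8·12=96, S→Elton 5·25=125. Service 353; fixed 87; total 440.
{Tring, Elton}: P→Elton 6·12=72, Q→Tring 3·12=36, R→Elton 9·12=108, S→Tring 4·25=100. Service 316; fixed 125; total 441.
{Vance, Elton, Calder}: P→Elton 6·12=72, Q→Calder 5·12=60, R→Calder 8·12=96, S→Vance 4·25=100. Service 328; fixed 120; total 448.
{Tring, Vance, Galt, Elton, Calder}: service 304 + fixed 256 = 560
No other subset beats 440.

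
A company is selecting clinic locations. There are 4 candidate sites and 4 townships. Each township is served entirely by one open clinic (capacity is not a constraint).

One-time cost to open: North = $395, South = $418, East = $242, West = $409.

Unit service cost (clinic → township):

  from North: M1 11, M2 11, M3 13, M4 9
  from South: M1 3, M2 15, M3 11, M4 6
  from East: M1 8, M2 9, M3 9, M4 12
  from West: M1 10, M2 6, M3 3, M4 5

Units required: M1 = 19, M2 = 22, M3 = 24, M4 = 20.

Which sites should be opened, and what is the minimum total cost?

For any fixed open set, each township goes to its cheapest open site; total = fixed + service.
{West}: M1→West 10·19=190, M2→West 6·22=132, M3→West 3·24=72, M4→West 5·20=100. Service 494; fixed 409; total 903.
{East}: service 806 + fixed 242 = 1048
{East, West}: service 456 + fixed 651 = 1107
{North, South, East, West}: M1→South 3·19=57, M2→West 6·22=132, M3→West 3·24=72, M4→West 5·20=100. Service 361; fixed 1464; total 1825.
No other subset beats 903.

Open West only; minimum total cost 903.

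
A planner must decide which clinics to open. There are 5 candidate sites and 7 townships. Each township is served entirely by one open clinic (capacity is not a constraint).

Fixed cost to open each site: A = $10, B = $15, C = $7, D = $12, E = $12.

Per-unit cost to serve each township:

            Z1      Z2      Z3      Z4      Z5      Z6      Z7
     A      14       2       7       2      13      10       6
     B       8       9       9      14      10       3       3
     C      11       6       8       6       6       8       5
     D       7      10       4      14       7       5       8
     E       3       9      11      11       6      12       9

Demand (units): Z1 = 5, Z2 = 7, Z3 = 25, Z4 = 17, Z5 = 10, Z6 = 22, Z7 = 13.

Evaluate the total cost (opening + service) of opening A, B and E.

Total cost: 440

Each township is assigned to its cheapest site among the open ones.
{A, B, E}: Z1→E 3·5=15, Z2→A 2·7=14, Z3→A 7·25=175, Z4→A 2·17=34, Z5→E 6·10=60, Z6→B 3·22=66, Z7→B 3·13=39. Service 403; fixed 37; total 440.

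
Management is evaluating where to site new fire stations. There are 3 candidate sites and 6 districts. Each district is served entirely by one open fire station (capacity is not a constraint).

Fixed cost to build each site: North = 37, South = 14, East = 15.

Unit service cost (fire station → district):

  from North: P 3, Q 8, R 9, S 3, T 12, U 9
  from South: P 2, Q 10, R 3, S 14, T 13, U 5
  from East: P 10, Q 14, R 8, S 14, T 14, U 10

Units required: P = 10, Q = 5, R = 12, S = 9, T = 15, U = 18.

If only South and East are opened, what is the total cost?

Total cost: 546

Each district is assigned to its cheapest site among the open ones.
{South, East}: P→South 2·10=20, Q→South 10·5=50, R→South 3·12=36, S→South 14·9=126, T→South 13·15=195, U→South 5·18=90. Service 517; fixed 29; total 546.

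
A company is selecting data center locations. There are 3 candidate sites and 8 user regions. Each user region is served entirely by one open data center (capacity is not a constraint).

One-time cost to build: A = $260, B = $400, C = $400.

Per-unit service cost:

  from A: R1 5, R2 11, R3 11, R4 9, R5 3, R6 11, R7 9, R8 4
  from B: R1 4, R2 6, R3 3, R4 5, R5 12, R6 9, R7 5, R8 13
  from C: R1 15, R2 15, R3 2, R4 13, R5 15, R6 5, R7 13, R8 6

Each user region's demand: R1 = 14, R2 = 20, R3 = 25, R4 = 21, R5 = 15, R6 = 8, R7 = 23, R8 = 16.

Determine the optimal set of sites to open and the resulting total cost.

Open A and B; minimum total cost 1312.

For any fixed open set, each user region goes to its cheapest open site; total = fixed + service.
{A, B}: R1→B 4·14=56, R2→B 6·20=120, R3→B 3·25=75, R4→B 5·21=105, R5→A 3·15=45, R6→B 9·8=72, R7→B 5·23=115, R8→A 4·16=64. Service 652; fixed 660; total 1312.
{B}: service 931 + fixed 400 = 1331
{A}: R1→A 5·14=70, R2→A 11·20=220, R3→A 11·25=275, R4→A 9·21=189, R5→A 3·15=45, R6→A 11·8=88, R7→A 9·23=207, R8→A 4·16=64. Service 1158; fixed 260; total 1418.
{A, B, C}: R1→B 4·14=56, R2→B 6·20=120, R3→C 2·25=50, R4→B 5·21=105, R5→A 3·15=45, R6→C 5·8=40, R7→B 5·23=115, R8→A 4·16=64. Service 595; fixed 1060; total 1655.
No other subset beats 1312.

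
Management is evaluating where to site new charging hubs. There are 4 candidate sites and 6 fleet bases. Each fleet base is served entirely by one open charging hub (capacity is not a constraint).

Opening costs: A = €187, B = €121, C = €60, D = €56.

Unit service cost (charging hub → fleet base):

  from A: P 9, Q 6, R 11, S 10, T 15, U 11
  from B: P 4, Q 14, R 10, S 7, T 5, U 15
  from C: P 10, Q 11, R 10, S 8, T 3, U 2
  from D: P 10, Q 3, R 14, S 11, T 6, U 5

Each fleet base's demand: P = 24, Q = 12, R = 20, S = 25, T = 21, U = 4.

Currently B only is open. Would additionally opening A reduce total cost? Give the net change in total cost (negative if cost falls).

No — net change +75 (cost rises by 75).

Current service cost with {B}: 804.
Adding A: each fleet base re-picks its cheapest; new service cost 692, saving 112.
Extra fixed cost: 187. Net change = 187 − 112 = 75.
(Totals: 925 → 1000.)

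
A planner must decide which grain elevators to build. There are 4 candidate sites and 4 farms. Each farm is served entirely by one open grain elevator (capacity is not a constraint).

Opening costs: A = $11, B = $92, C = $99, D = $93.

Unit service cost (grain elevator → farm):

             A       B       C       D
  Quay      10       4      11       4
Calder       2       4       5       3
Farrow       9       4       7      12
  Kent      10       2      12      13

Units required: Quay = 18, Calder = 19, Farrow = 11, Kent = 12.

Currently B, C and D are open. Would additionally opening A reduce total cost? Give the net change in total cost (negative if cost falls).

Yes — net change −8 (cost falls by 8).

Current service cost with {B, C, D}: 197.
Adding A: each farm re-picks its cheapest; new service cost 178, saving 19.
Extra fixed cost: 11. Net change = 11 − 19 = -8.
(Totals: 481 → 473.)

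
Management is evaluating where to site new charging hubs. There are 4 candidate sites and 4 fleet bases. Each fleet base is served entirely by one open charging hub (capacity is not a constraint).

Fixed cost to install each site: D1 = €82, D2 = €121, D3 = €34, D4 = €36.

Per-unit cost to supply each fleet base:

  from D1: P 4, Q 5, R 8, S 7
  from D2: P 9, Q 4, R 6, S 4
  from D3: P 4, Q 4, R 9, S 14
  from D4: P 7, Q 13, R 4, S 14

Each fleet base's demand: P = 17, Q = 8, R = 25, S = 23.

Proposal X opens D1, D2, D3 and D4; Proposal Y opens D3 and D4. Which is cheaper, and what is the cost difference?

Proposal X: {D1, D2, D3, D4}: P→D1 4·17=68, Q→D2 4·8=32, R→D4 4·25=100, S→D2 4·23=92. Service 292; fixed 273; total 565.
Proposal Y: {D3, D4}: P→D3 4·17=68, Q→D3 4·8=32, R→D4 4·25=100, S→D3 14·23=322. Service 522; fixed 70; total 592.
Difference: |565 − 592| = 27.

Proposal X is cheaper by 27.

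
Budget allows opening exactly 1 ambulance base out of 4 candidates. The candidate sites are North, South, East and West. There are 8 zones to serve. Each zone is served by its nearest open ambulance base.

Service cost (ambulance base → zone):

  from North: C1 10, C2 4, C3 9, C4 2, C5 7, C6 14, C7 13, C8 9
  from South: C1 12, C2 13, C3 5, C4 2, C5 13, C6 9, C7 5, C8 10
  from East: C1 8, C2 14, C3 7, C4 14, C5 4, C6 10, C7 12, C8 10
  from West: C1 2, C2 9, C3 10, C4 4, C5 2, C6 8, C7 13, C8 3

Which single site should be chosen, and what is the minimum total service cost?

With exactly 1 open, each zone uses its cheapest among the chosen.
{West}: C1→West 2, C2→West 9, C3→West 10, C4→West 4, C5→West 2, C6→West 8, C7→West 13, C8→West 3. Service cost 51.
{North}: service cost 68
{South}: service cost 69
Among all 4 size-1 choices, {West} is lowest.

Choose West only; total service cost 51.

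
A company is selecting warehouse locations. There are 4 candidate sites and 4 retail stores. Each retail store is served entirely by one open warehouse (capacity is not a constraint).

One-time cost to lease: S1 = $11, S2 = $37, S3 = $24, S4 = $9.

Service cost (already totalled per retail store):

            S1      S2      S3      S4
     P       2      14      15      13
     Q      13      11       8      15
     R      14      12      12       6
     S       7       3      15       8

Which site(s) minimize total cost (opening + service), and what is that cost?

For any fixed open set, each retail store goes to its cheapest open site; total = fixed + service.
{S1}: P→S1 2, Q→S1 13, R→S1 14, S→S1 7. Service 36; fixed 11; total 47.
{S1, S4}: P→S1 2, Q→S1 13, R→S4 6, S→S1 7. Service 28; fixed 20; total 48.
{S4}: P→S4 13, Q→S4 15, R→S4 6, S→S4 8. Service 42; fixed 9; total 51.
{S1, S2, S3, S4}: P→S1 2, Q→S3 8, R→S4 6, S→S2 3. Service 19; fixed 81; total 100.
No other subset beats 47.

Open S1 only; minimum total cost 47.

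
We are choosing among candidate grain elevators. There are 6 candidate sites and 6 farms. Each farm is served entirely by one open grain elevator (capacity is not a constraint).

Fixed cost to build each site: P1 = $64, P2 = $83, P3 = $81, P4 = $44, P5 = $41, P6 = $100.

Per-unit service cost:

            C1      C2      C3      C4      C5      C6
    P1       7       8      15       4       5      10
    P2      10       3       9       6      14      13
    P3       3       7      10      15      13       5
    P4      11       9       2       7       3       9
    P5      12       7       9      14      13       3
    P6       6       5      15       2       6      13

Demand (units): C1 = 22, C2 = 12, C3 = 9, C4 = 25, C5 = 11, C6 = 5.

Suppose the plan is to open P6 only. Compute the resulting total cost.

Each farm is assigned to its cheapest site among the open ones.
{P6}: C1→P6 6·22=132, C2→P6 5·12=60, C3→P6 15·9=135, C4→P6 2·25=50, C5→P6 6·11=66, C6→P6 13·5=65. Service 508; fixed 100; total 608.

Total cost: 608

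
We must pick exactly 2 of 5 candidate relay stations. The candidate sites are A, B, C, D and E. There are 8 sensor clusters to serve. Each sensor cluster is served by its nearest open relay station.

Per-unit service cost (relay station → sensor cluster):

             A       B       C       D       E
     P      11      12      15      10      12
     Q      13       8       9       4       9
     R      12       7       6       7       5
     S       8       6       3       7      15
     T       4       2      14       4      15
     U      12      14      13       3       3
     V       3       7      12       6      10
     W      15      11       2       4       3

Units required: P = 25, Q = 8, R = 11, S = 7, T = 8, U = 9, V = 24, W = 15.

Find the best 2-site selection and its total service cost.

With exactly 2 open, each sensor cluster uses its cheapest among the chosen.
{A, D}: P→D 10·25=250, Q→D 4·8=32, R→D 7·11=77, S→D 7·7=49, T→A 4·8=32, U→D 3·9=27, V→A 3·24=72, W→D 4·15=60. Service cost 599.
{C, D}: service cost 602
{A, E}: service cost 634
Among all 10 size-2 choices, {A, D} is lowest.

Choose A and D; total service cost 599.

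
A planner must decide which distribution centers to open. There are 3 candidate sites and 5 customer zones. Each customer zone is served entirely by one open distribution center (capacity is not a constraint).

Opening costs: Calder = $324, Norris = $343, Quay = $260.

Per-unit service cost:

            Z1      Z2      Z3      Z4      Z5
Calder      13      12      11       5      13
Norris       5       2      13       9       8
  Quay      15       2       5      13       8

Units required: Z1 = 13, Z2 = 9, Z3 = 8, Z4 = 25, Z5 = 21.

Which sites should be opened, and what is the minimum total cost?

For any fixed open set, each customer zone goes to its cheapest open site; total = fixed + service.
{Norris}: Z1→Norris 5·13=65, Z2→Norris 2·9=18, Z3→Norris 13·8=104, Z4→Norris 9·25=225, Z5→Norris 8·21=168. Service 580; fixed 343; total 923.
{Quay}: service 746 + fixed 260 = 1006
{Calder}: service 763 + fixed 324 = 1087
{Calder, Norris, Quay}: Z1→Norris 5·13=65, Z2→Norris 2·9=18, Z3→Quay 5·8=40, Z4→Calder 5·25=125, Z5→Norris 8·21=168. Service 416; fixed 927; total 1343.
No other subset beats 923.

Open Norris only; minimum total cost 923.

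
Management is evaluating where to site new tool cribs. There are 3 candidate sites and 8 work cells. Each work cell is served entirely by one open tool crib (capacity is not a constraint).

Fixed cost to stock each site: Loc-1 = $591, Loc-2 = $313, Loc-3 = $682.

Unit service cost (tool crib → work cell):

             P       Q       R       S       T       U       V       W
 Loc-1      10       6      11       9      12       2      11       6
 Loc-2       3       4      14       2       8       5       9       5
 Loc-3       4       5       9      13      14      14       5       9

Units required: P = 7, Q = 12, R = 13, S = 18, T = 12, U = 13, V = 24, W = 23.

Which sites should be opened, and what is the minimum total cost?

Open Loc-2 only; minimum total cost 1092.

For any fixed open set, each work cell goes to its cheapest open site; total = fixed + service.
{Loc-2}: P→Loc-2 3·7=21, Q→Loc-2 4·12=48, R→Loc-2 14·13=182, S→Loc-2 2·18=36, T→Loc-2 8·12=96, U→Loc-2 5·13=65, V→Loc-2 9·24=216, W→Loc-2 5·23=115. Service 779; fixed 313; total 1092.
{Loc-1, Loc-2}: service 701 + fixed 904 = 1605
{Loc-1}: service 1019 + fixed 591 = 1610
{Loc-1, Loc-2, Loc-3}: P→Loc-2 3·7=21, Q→Loc-2 4·12=48, R→Loc-3 9·13=117, S→Loc-2 2·18=36, T→Loc-2 8·12=96, U→Loc-1 2·13=26, V→Loc-3 5·24=120, W→Loc-2 5·23=115. Service 579; fixed 1586; total 2165.
No other subset beats 1092.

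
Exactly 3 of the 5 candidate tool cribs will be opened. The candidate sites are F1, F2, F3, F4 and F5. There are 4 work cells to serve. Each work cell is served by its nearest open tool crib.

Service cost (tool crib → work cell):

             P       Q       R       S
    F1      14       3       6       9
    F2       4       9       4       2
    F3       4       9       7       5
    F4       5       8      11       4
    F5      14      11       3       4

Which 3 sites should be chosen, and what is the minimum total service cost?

Choose F1, F2 and F5; total service cost 12.

With exactly 3 open, each work cell uses its cheapest among the chosen.
{F1, F2, F5}: P→F2 4, Q→F1 3, R→F5 3, S→F2 2. Service cost 12.
{F1, F2, F3}: service cost 13
{F1, F2, F4}: service cost 13
Among all 10 size-3 choices, {F1, F2, F5} is lowest.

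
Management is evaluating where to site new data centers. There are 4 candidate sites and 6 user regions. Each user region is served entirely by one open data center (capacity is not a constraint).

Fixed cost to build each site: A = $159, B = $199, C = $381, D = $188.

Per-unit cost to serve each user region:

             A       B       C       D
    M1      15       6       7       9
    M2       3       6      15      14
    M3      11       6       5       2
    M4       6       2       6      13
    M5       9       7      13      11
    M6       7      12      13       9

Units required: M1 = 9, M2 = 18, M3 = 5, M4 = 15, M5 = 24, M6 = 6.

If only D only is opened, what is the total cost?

Total cost: 1044

Each user region is assigned to its cheapest site among the open ones.
{D}: M1→D 9·9=81, M2→D 14·18=252, M3→D 2·5=10, M4→D 13·15=195, M5→D 11·24=264, M6→D 9·6=54. Service 856; fixed 188; total 1044.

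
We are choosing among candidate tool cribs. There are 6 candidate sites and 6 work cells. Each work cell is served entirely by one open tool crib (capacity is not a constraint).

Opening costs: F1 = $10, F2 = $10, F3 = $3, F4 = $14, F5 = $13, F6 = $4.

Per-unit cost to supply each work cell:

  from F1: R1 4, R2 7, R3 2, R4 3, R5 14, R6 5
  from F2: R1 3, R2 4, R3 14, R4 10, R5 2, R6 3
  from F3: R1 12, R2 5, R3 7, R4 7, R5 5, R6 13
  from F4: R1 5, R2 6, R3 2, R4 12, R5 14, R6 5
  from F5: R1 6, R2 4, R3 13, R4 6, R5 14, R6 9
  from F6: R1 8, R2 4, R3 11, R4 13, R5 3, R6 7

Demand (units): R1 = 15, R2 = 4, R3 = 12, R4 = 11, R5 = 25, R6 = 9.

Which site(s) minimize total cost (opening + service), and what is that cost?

Open F1 and F2; minimum total cost 215.

For any fixed open set, each work cell goes to its cheapest open site; total = fixed + service.
{F1, F2}: R1→F2 3·15=45, R2→F2 4·4=16, R3→F1 2·12=24, R4→F1 3·11=33, R5→F2 2·25=50, R6→F2 3·9=27. Service 195; fixed 20; total 215.
{F1, F2, F3}: R1→F2 3·15=45, R2→F2 4·4=16, R3→F1 2·12=24, R4→F1 3·11=33, R5→F2 2·25=50, R6→F2 3·9=27. Service 195; fixed 23; total 218.
{F1, F2, F6}: R1→F2 3·15=45, R2→F2 4·4=16, R3→F1 2·12=24, R4→F1 3·11=33, R5→F2 2·25=50, R6→F2 3·9=27. Service 195; fixed 24; total 219.
{F1, F2, F3, F4, F5, F6}: service 195 + fixed 54 = 249
No other subset beats 215.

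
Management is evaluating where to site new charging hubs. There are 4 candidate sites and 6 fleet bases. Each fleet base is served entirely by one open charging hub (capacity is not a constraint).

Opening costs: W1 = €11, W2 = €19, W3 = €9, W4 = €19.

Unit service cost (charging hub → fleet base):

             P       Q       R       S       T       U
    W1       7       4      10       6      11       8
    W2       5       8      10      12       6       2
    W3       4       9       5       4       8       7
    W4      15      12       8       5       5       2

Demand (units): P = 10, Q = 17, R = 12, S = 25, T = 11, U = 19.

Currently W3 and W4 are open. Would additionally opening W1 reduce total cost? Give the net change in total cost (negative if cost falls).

Yes — net change −74 (cost falls by 74).

Current service cost with {W3, W4}: 446.
Adding W1: each fleet base re-picks its cheapest; new service cost 361, saving 85.
Extra fixed cost: 11. Net change = 11 − 85 = -74.
(Totals: 474 → 400.)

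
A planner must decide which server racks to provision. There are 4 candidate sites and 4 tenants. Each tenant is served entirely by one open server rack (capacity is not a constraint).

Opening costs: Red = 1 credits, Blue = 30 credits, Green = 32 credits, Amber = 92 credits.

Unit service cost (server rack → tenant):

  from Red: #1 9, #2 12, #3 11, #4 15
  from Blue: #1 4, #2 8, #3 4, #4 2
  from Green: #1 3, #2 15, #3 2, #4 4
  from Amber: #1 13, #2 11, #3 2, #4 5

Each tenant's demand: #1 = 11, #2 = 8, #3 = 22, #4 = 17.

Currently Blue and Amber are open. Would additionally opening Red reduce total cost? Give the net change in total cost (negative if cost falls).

Current service cost with {Blue, Amber}: 186.
Adding Red: each tenant re-picks its cheapest; new service cost 186, saving 0.
Extra fixed cost: 1. Net change = 1 − 0 = 1.
(Totals: 308 → 309.)

No — net change +1 (cost rises by 1).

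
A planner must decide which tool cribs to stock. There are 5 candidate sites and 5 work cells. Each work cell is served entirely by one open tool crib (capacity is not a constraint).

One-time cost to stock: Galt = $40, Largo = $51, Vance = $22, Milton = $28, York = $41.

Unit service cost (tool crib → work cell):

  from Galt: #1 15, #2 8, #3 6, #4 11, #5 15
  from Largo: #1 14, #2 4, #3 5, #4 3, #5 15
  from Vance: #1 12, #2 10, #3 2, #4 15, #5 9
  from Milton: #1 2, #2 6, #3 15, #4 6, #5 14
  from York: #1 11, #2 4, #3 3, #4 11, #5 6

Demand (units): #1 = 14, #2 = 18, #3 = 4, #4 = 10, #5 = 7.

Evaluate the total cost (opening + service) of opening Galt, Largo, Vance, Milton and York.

Each work cell is assigned to its cheapest site among the open ones.
{Galt, Largo, Vance, Milton, York}: #1→Milton 2·14=28, #2→Largo 4·18=72, #3→Vance 2·4=8, #4→Largo 3·10=30, #5→York 6·7=42. Service 180; fixed 182; total 362.

Total cost: 362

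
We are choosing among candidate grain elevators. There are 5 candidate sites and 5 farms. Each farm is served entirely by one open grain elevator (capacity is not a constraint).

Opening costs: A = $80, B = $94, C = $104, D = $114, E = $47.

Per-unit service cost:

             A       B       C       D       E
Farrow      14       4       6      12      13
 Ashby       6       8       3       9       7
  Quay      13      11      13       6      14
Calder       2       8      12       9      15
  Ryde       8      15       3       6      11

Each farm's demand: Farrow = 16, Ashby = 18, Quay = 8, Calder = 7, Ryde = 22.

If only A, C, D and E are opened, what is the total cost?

Each farm is assigned to its cheapest site among the open ones.
{A, C, D, E}: Farrow→C 6·16=96, Ashby→C 3·18=54, Quay→D 6·8=48, Calder→A 2·7=14, Ryde→C 3·22=66. Service 278; fixed 345; total 623.

Total cost: 623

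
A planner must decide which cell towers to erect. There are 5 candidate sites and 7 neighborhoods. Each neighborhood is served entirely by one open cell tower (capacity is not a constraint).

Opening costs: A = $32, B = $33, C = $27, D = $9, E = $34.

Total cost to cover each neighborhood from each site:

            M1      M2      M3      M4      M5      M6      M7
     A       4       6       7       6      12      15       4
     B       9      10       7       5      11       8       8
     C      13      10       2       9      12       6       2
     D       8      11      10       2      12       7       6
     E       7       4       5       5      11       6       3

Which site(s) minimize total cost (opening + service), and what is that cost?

For any fixed open set, each neighborhood goes to its cheapest open site; total = fixed + service.
{D}: M1→D 8, M2→D 11, M3→D 10, M4→D 2, M5→D 12, M6→D 7, M7→D 6. Service 56; fixed 9; total 65.
{E}: service 41 + fixed 34 = 75
{C, D}: M1→D 8, M2→C 10, M3→C 2, M4→D 2, M5→C 12, M6→C 6, M7→C 2. Service 42; fixed 36; total 78.
{A, B, C, D, E}: service 31 + fixed 135 = 166
No other subset beats 65.

Open D only; minimum total cost 65.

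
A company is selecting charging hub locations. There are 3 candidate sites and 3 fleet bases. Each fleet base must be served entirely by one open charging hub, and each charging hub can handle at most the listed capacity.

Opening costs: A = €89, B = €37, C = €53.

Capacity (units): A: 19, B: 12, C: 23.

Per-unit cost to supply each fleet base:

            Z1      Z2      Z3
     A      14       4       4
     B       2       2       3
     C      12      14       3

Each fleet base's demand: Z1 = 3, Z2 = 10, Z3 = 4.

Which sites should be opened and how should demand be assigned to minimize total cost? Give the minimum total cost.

Open {B, C}: Z1→C 12·3=36, Z2→B 2·10=20, Z3→C 3·4=12.
Loads: B carries 10/12, C carries 7/23. Service 68; fixed 90; total 158.
Next best feasible plan costs 184.

Minimum total cost: 158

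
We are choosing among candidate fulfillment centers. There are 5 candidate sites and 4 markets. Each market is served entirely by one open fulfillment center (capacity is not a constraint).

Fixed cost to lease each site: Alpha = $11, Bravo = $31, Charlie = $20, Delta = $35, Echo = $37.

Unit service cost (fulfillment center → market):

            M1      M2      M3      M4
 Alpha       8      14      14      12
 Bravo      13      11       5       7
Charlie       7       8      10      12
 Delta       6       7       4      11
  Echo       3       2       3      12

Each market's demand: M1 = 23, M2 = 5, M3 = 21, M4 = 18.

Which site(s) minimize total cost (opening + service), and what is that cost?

Open Bravo and Echo; minimum total cost 336.

For any fixed open set, each market goes to its cheapest open site; total = fixed + service.
{Bravo, Echo}: M1→Echo 3·23=69, M2→Echo 2·5=10, M3→Echo 3·21=63, M4→Bravo 7·18=126. Service 268; fixed 68; total 336.
{Alpha, Bravo, Echo}: service 268 + fixed 79 = 347
{Bravo, Charlie, Echo}: service 268 + fixed 88 = 356
{Alpha, Bravo, Charlie, Delta, Echo}: M1→Echo 3·23=69, M2→Echo 2·5=10, M3→Echo 3·21=63, M4→Bravo 7·18=126. Service 268; fixed 134; total 402.
No other subset beats 336.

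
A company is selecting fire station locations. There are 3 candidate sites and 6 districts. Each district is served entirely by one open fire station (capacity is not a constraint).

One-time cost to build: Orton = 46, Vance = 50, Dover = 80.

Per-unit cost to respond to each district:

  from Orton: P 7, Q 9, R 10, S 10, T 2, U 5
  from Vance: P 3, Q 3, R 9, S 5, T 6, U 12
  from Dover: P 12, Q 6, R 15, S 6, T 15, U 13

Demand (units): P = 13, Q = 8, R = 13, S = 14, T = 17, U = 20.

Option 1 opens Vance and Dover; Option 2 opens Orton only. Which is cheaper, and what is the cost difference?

Option 2 is cheaper by 109.

Option 1: {Vance, Dover}: P→Vance 3·13=39, Q→Vance 3·8=24, R→Vance 9·13=117, S→Vance 5·14=70, T→Vance 6·17=102, U→Vance 12·20=240. Service 592; fixed 130; total 722.
Option 2: {Orton}: P→Orton 7·13=91, Q→Orton 9·8=72, R→Orton 10·13=130, S→Orton 10·14=140, T→Orton 2·17=34, U→Orton 5·20=100. Service 567; fixed 46; total 613.
Difference: |722 − 613| = 109.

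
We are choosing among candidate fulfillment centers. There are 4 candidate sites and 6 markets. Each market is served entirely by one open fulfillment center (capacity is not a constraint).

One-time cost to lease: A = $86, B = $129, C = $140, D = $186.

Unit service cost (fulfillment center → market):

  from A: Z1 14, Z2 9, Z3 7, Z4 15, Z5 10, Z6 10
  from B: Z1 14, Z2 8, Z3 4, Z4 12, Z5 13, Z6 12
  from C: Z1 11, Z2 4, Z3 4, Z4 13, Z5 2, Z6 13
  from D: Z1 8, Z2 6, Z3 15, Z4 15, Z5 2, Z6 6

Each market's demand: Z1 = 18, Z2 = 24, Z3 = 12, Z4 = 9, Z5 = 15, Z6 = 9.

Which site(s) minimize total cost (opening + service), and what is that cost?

Open C only; minimum total cost 746.

For any fixed open set, each market goes to its cheapest open site; total = fixed + service.
{C}: Z1→C 11·18=198, Z2→C 4·24=96, Z3→C 4·12=48, Z4→C 13·9=117, Z5→C 2·15=30, Z6→C 13·9=117. Service 606; fixed 140; total 746.
{A, C}: service 579 + fixed 226 = 805
{C, D}: Z1→D 8·18=144, Z2→C 4·24=96, Z3→C 4·12=48, Z4→C 13·9=117, Z5→C 2·15=30, Z6→D 6·9=54. Service 489; fixed 326; total 815.
{A, B, C, D}: Z1→D 8·18=144, Z2→C 4·24=96, Z3→B 4·12=48, Z4→B 12·9=108, Z5→C 2·15=30, Z6→D 6·9=54. Service 480; fixed 541; total 1021.
No other subset beats 746.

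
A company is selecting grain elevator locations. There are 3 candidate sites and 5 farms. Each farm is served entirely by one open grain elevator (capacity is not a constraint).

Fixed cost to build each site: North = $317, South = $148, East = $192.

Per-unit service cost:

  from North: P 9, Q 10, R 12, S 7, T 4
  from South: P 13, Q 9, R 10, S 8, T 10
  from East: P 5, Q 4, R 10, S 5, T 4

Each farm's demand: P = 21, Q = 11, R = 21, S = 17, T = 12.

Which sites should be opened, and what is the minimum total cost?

For any fixed open set, each farm goes to its cheapest open site; total = fixed + service.
{East}: P→East 5·21=105, Q→East 4·11=44, R→East 10·21=210, S→East 5·17=85, T→East 4·12=48. Service 492; fixed 192; total 684.
{South, East}: P→East 5·21=105, Q→East 4·11=44, R→South 10·21=210, S→East 5·17=85, T→East 4·12=48. Service 492; fixed 340; total 832.
{South}: service 838 + fixed 148 = 986
{North, South, East}: P→East 5·21=105, Q→East 4·11=44, R→South 10·21=210, S→East 5·17=85, T→North 4·12=48. Service 492; fixed 657; total 1149.
No other subset beats 684.

Open East only; minimum total cost 684.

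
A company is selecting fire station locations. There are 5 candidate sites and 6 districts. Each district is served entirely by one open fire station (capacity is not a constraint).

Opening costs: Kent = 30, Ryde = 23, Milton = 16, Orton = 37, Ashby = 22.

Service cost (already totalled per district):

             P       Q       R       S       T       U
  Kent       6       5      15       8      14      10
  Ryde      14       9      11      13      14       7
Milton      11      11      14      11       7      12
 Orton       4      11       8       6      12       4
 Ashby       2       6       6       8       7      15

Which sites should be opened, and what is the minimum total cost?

For any fixed open set, each district goes to its cheapest open site; total = fixed + service.
{Ashby}: P→Ashby 2, Q→Ashby 6, R→Ashby 6, S→Ashby 8, T→Ashby 7, U→Ashby 15. Service 44; fixed 22; total 66.
{Milton, Ashby}: service 41 + fixed 38 = 79
{Ryde, Ashby}: P→Ashby 2, Q→Ashby 6, R→Ashby 6, S→Ashby 8, T→Ashby 7, U→Ryde 7. Service 36; fixed 45; total 81.
{Kent, Ryde, Milton, Orton, Ashby}: service 30 + fixed 128 = 158
No other subset beats 66.

Open Ashby only; minimum total cost 66.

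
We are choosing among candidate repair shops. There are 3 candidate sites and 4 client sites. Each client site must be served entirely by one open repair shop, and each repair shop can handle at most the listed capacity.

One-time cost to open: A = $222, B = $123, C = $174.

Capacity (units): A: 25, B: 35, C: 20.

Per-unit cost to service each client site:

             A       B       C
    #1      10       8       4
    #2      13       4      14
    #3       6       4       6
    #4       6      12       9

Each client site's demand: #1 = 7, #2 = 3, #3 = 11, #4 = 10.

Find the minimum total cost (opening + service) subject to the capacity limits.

Open {B}: #1→B 8·7=56, #2→B 4·3=12, #3→B 4·11=44, #4→B 12·10=120.
Loads: B carries 31/35. Service 232; fixed 123; total 355.
Next best feasible plan costs 471.

Minimum total cost: 355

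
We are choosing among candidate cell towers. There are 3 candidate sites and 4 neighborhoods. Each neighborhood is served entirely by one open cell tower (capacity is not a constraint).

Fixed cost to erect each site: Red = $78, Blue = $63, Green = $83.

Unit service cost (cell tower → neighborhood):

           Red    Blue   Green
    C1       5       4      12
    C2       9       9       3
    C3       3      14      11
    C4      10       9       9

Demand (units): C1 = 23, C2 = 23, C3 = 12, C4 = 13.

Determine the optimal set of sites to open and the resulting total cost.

Open Red and Green; minimum total cost 498.

For any fixed open set, each neighborhood goes to its cheapest open site; total = fixed + service.
{Red, Green}: C1→Red 5·23=115, C2→Green 3·23=69, C3→Red 3·12=36, C4→Green 9·13=117. Service 337; fixed 161; total 498.
{Red, Blue, Green}: service 314 + fixed 224 = 538
{Blue, Green}: service 410 + fixed 146 = 556
{Blue}: C1→Blue 4·23=92, C2→Blue 9·23=207, C3→Blue 14·12=168, C4→Blue 9·13=117. Service 584; fixed 63; total 647.
No other subset beats 498.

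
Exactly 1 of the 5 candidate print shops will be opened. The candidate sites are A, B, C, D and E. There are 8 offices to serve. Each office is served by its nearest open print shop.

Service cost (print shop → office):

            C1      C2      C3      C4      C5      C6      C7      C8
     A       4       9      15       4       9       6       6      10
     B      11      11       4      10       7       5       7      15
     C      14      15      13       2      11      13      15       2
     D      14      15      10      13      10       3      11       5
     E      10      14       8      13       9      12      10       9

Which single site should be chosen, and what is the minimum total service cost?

With exactly 1 open, each office uses its cheapest among the chosen.
{A}: C1→A 4, C2→A 9, C3→A 15, C4→A 4, C5→A 9, C6→A 6, C7→A 6, C8→A 10. Service cost 63.
{B}: service cost 70
{D}: service cost 81
Among all 5 size-1 choices, {A} is lowest.

Choose A only; total service cost 63.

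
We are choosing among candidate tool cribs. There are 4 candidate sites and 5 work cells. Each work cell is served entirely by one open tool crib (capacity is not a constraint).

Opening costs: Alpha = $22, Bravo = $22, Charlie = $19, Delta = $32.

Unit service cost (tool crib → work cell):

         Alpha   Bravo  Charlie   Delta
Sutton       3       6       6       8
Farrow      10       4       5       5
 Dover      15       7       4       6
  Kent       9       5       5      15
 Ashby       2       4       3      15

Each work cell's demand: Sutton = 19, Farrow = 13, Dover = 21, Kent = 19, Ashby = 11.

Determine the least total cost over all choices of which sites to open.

For any fixed open set, each work cell goes to its cheapest open site; total = fixed + service.
{Alpha, Charlie}: Sutton→Alpha 3·19=57, Farrow→Charlie 5·13=65, Dover→Charlie 4·21=84, Kent→Charlie 5·19=95, Ashby→Alpha 2·11=22. Service 323; fixed 41; total 364.
{Alpha, Bravo, Charlie}: service 310 + fixed 63 = 373
{Alpha, Charlie, Delta}: service 323 + fixed 73 = 396
{Alpha, Bravo, Charlie, Delta}: Sutton→Alpha 3·19=57, Farrow→Bravo 4·13=52, Dover→Charlie 4·21=84, Kent→Bravo 5·19=95, Ashby→Alpha 2·11=22. Service 310; fixed 95; total 405.
No other subset beats 364.

Minimum total cost: 364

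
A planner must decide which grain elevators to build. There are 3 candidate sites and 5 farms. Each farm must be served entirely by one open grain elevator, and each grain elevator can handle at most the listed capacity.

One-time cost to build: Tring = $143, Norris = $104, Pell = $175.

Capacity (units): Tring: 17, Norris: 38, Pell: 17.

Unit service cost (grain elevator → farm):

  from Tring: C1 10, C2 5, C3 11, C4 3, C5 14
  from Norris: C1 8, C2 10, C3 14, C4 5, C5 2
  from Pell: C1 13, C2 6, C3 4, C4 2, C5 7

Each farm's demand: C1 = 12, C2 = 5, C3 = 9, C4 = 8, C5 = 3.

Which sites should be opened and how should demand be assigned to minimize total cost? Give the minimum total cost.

Open {Norris}: C1→Norris 8·12=96, C2→Norris 10·5=50, C3→Norris 14·9=126, C4→Norris 5·8=40, C5→Norris 2·3=6.
Loads: Norris carries 37/38. Service 318; fixed 104; total 422.
Next best feasible plan costs 483.

Minimum total cost: 422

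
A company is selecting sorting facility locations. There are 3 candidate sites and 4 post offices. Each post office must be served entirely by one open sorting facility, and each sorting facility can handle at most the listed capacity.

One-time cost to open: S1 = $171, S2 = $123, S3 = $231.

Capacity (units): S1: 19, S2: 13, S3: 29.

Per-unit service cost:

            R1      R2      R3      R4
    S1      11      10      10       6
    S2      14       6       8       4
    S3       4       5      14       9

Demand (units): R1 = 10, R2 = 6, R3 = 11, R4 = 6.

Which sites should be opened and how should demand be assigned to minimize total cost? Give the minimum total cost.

Minimum total cost: 566

Open {S2, S3}: R1→S3 4·10=40, R2→S3 5·6=30, R3→S2 8·11=88, R4→S3 9·6=54.
Loads: S2 carries 11/13, S3 carries 22/29. Service 212; fixed 354; total 566.
Next best feasible plan costs 602.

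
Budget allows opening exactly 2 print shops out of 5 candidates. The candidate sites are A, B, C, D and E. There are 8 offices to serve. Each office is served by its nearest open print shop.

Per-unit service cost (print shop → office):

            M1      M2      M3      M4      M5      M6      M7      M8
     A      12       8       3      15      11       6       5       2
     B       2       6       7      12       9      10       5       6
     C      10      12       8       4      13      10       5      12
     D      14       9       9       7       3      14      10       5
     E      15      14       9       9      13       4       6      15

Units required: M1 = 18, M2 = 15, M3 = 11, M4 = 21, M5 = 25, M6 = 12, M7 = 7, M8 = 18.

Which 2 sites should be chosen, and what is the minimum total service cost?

With exactly 2 open, each office uses its cheapest among the chosen.
{B, D}: M1→B 2·18=36, M2→B 6·15=90, M3→B 7·11=77, M4→D 7·21=147, M5→D 3·25=75, M6→B 10·12=120, M7→B 5·7=35, M8→D 5·18=90. Service cost 670.
{A, D}: service cost 734
{B, C}: service cost 775
Among all 10 size-2 choices, {B, D} is lowest.

Choose B and D; total service cost 670.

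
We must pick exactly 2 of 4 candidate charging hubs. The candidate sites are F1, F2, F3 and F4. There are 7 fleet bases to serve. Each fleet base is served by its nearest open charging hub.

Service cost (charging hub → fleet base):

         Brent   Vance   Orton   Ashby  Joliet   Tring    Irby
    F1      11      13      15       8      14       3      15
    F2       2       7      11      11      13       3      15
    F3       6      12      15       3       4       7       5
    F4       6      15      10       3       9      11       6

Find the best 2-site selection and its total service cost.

Choose F2 and F3; total service cost 35.

With exactly 2 open, each fleet base uses its cheapest among the chosen.
{F2, F3}: Brent→F2 2, Vance→F2 7, Orton→F2 11, Ashby→F3 3, Joliet→F3 4, Tring→F2 3, Irby→F3 5. Service cost 35.
{F2, F4}: service cost 40
{F3, F4}: service cost 47
Among all 6 size-2 choices, {F2, F3} is lowest.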